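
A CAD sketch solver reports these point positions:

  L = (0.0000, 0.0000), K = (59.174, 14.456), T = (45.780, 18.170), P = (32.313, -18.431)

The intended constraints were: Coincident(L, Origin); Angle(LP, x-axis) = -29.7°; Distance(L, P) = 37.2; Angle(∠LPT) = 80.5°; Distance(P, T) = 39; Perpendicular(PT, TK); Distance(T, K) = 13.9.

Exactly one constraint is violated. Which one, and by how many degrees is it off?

Perpendicular(PT, TK) — off by 4.70°.

L = (0.00, 0.00) ✓; LP at -29.70° ✓; |LP| = 37.20 ✓; ∠LPT = 80.50° ✓; |PT| = 39.00 ✓; ∠(PT, TK) = 85.30° ✗; |TK| = 13.90 ✓.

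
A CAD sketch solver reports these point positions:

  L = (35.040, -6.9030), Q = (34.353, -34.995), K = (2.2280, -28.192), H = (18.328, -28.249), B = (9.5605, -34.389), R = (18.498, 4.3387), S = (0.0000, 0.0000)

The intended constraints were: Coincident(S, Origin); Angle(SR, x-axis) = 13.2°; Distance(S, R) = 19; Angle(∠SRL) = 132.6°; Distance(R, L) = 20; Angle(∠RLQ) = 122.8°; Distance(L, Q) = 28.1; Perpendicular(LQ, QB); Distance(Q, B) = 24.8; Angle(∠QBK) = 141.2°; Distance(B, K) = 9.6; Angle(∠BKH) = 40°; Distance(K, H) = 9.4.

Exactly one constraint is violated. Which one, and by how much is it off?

Distance(K, H) = 9.4 — off by 6.70.

S = (0.00, 0.00) ✓; SR at 13.20° ✓; |SR| = 19.00 ✓; ∠SRL = 132.6° ✓; |RL| = 20.00 ✓; ∠RLQ = 122.8° ✓; |LQ| = 28.10 ✓; ∠(LQ, QB) = 90.00° ✓; |QB| = 24.80 ✓; ∠QBK = 141.2° ✓; |BK| = 9.600 ✓; ∠BKH = 40.00° ✓; |KH| = 16.10 ✗.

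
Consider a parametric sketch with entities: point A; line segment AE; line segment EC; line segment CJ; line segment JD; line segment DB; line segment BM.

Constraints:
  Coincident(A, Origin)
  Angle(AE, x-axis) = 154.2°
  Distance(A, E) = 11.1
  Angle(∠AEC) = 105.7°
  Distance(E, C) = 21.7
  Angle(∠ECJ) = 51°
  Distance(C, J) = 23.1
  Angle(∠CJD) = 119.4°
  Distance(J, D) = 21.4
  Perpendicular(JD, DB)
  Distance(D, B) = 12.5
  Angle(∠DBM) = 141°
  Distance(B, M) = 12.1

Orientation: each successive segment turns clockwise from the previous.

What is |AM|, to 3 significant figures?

16.6

JD ⟂ DB, so DB runs at 160°; with |DB| = 12.5, B = (-10.0, -7.20). ∠DBM = 141.0° gives BM at 121° from the x-axis; with |BM| = 12.1, M = (-16.3, 3.14). Then |AM| = |M − A| = 16.6.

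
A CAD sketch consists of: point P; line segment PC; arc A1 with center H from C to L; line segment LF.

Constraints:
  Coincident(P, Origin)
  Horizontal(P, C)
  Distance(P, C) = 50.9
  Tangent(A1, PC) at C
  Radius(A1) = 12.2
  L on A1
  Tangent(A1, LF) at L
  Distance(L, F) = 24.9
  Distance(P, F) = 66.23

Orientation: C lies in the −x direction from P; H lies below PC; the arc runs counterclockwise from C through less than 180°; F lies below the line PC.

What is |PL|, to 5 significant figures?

64.433

P is at the origin; PC is horizontal with |PC| = 50.9 and C on the −x side, so C = (-50.900, 0.0000). Tangency of A1 to PC means the radius HC is perpendicular to PC, so H = C + (0, -12.2) = (-50.900, -12.200). Since HL ⟂ LF (tangency), |HF| = √(12.2² + 24.9²) = 27.728 regardless of where L sits on A1. So F lies on both circle(P, 66.23) and circle(H, 27.728); the below-PC intersection is F = (-52.895, -39.856). L is the foot of the tangent from F: L = (-62.213, -16.766).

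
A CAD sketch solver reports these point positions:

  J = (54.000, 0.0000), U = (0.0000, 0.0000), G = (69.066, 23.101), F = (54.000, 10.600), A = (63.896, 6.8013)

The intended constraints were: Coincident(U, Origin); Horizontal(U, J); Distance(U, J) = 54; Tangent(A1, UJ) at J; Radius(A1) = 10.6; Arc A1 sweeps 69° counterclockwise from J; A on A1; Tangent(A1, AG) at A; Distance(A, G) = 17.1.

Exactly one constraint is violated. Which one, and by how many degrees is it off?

Tangent(A1, AG) at A — off by 3.40°.

U = (0.00, 0.00) ✓; U.y = 0.00, J.y = 0.00 ✓; |UJ| = 54.00 ✓; ∠(FJ, JU) = 90.00° ✓; |FJ| = 10.60 ✓; bearing(F→A) − bearing(F→J) = 69.00° ✓; |FA| = 10.60 ✓; ∠(FA, AG) = 86.60° ✗; |AG| = 17.10 ✓.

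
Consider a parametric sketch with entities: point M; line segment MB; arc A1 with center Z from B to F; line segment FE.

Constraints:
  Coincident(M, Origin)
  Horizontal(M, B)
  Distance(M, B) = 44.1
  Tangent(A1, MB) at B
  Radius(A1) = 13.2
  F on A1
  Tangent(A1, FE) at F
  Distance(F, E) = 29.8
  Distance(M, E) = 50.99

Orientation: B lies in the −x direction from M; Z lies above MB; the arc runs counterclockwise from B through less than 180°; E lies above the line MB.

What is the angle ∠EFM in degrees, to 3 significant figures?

108°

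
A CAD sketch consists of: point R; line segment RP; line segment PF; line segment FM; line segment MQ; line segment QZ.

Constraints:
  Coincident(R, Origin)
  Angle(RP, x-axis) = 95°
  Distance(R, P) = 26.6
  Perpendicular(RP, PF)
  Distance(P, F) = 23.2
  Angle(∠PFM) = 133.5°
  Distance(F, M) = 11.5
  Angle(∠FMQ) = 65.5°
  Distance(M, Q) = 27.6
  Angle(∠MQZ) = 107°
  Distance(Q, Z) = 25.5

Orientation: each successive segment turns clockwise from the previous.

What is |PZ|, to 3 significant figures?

10.5

R is at the origin; RP runs at 95.0° with length 26.6, so P = (-2.32, 26.5). RP is perpendicular to PF, so PF runs at 5.00°; with |PF| = 23.2, F = (20.8, 28.5). ∠PFM = 133.5° gives FM at -41.5° from the x-axis; with |FM| = 11.5, M = (29.4, 20.9). ∠FMQ = 65.5° gives MQ at -156° from the x-axis; with |MQ| = 27.6, Q = (4.19, 9.67). ∠MQZ = 107.0° gives QZ at 131° from the x-axis; with |QZ| = 25.5, Z = (-12.5, 28.9). Then |PZ| = |Z − P| = 10.5.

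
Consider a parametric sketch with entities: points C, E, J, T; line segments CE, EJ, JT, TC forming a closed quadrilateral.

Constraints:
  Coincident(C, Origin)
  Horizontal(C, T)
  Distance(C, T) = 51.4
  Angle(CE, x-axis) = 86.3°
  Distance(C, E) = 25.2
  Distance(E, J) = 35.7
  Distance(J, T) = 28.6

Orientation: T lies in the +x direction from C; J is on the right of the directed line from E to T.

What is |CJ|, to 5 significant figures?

23.264

C is at the origin; C and T share the same y with |CT| = 51.4 and T in +x, so T = (51.4, 0). CE runs at 86.3° with |CE| = 25.2, so E = (1.6262, 25.147). J is determined by |EJ| = 35.7 and |JT| = 28.6 together: it lies at the intersection of circle(E, 35.7) and circle(T, 28.6). With |ET| = 55.766, the foot of the radical line on ET is 31.976 from E and the perpendicular offset is √(35.7² − 31.976²) = 15.875. Taking the right-of-ET solution: J = (23.008, -3.4413).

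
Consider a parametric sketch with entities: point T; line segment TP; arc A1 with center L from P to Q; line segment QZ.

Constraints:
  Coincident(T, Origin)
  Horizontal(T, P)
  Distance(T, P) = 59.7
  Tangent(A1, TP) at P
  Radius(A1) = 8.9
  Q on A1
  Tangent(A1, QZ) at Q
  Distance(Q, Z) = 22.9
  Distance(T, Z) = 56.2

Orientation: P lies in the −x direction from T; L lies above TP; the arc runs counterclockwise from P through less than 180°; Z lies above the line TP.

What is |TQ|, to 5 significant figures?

51.460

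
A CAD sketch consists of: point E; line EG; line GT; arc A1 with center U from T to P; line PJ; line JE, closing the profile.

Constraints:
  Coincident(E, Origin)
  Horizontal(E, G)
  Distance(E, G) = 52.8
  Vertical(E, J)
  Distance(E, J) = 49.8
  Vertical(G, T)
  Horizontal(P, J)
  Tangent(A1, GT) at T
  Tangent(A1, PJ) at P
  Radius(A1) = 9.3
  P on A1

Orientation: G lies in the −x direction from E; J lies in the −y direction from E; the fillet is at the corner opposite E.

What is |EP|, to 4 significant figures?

66.12

E is at the origin; EG is horizontal with |EG| = 52.8 and G on the −x side, so G = (-52.80, 0.000). EJ is vertical with |EJ| = 49.8 and J on the −y side, so J = (0.000, -49.80). The virtual corner opposite E is at (-52.80, -49.80). Since A1 is tangent to GT there, UT ⟂ GT and tangency of A1 to PJ means the radius UP is perpendicular to PJ, with radius 9.3, so the center U sits 9.3 in from both sides at U = (-43.50, -40.50). That places the tangent points at T = (-52.80, -40.50) on GT and P = (-43.50, -49.80) on PJ. Then |EP| = |P − E| = 66.12.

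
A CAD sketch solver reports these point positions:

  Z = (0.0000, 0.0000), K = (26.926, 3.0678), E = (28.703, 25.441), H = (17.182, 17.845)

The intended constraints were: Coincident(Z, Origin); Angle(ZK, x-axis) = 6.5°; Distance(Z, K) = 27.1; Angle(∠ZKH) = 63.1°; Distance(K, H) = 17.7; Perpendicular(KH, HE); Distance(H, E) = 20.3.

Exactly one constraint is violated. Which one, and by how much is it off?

Distance(H, E) = 20.3 — off by 6.50.

Z = (0.00, 0.00) ✓; ZK at 6.500° ✓; |ZK| = 27.10 ✓; ∠ZKH = 63.10° ✓; |KH| = 17.70 ✓; ∠(KH, HE) = 90.00° ✓; |HE| = 13.80 ✗.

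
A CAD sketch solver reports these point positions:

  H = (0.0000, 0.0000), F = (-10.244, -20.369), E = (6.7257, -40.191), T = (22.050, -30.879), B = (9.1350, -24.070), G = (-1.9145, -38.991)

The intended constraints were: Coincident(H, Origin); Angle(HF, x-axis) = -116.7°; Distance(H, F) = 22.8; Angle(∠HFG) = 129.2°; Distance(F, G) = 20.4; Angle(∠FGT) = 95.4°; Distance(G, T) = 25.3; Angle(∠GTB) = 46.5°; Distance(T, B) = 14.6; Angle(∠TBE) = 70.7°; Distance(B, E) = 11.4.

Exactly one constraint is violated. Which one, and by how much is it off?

Distance(B, E) = 11.4 — off by 4.90.

H = (0.00, 0.00) ✓; HF at -116.7° ✓; |HF| = 22.80 ✓; ∠HFG = 129.2° ✓; |FG| = 20.40 ✓; ∠FGT = 95.40° ✓; |GT| = 25.30 ✓; ∠GTB = 46.50° ✓; |TB| = 14.60 ✓; ∠TBE = 70.70° ✓; |BE| = 16.30 ✗.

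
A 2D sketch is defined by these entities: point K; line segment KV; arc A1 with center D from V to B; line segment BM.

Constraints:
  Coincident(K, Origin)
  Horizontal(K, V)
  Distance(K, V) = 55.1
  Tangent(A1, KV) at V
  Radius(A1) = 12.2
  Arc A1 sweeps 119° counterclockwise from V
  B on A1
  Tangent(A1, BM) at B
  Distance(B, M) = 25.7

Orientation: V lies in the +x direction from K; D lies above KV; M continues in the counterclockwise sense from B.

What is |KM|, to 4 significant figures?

67.01

On A1, V sits at bearing -90° from D; a 119° counterclockwise sweep puts B at bearing 29°, so B = D + 12.2·(cos 29°, sin 29°) = (65.77, 18.11). Since A1 is tangent to BM there, DB ⟂ BM, so BM runs along (−sin 29°, cos 29°); with |BM| = 25.7, M = (53.31, 40.59). Then |KM| = |M − K| = 67.01.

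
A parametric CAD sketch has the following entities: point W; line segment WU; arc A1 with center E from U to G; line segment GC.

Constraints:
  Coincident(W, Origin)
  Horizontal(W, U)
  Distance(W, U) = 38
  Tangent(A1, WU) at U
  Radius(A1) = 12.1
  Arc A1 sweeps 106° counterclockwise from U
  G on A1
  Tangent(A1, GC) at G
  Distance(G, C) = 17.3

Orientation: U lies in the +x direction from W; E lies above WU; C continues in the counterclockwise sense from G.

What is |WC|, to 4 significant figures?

55.14

W is at the origin; W and U share the same y with |WU| = 38.0 and U on the +x side, so U = (38.00, 0.000). A1 meets WU tangentially, so EU is at right angles to WU, so E = U + (0, 12.1) = (38.00, 12.10). On A1, U sits at bearing -90° from E; a 106° counterclockwise sweep puts G at bearing 16°, so G = E + 12.1·(cos 16°, sin 16°) = (49.63, 15.44). The tangent condition forces EG to be normal to GC, so GC runs along (−sin 16°, cos 16°); with |GC| = 17.3, C = (44.86, 32.07). Then |WC| = |C − W| = 55.14.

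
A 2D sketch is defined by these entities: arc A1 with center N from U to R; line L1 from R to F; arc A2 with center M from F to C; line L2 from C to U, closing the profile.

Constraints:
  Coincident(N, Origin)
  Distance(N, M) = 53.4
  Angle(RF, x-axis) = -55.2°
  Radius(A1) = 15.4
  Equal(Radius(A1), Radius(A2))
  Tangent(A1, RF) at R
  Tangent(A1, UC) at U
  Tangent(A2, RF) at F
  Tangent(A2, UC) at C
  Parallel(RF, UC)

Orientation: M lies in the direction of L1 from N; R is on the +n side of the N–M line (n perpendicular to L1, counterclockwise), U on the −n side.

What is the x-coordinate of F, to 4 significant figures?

43.12

The slot axis is L1's direction at -55.2°, so u = (cos -55.2°, sin -55.2°) = (0.5707, -0.8211) and n = (−sin -55.2°, cos -55.2°) = (0.8211, 0.5707). N is at the origin and M lies 53.4 along u from N, so M = 53.4·u = (30.48, -43.85). Tangency of A1 to both parallel lines with radius 15.4 puts R and U at N ± 15.4·n: R = (12.65, 8.789), U = (-12.65, -8.789). Equal radii place F and C the same way about M: F = M + 15.4·n = (43.12, -35.06), C = M − 15.4·n = (17.83, -52.64). So F.x = 43.12.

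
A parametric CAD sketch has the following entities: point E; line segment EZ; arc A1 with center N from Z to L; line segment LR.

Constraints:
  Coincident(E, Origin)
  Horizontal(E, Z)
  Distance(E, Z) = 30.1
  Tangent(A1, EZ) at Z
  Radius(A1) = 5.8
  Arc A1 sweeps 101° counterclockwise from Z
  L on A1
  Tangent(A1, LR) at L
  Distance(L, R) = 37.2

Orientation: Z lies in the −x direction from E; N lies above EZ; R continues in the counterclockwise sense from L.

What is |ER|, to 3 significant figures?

53.6

On A1, Z sits at bearing -90° from N; a 101° counterclockwise sweep puts L at bearing 11°, so L = N + 5.8·(cos 11°, sin 11°) = (-24.4, 6.91). Since A1 is tangent to LR there, NL ⟂ LR, so LR runs along (−sin 11°, cos 11°); with |LR| = 37.2, R = (-31.5, 43.4). Then |ER| = |R − E| = 53.6.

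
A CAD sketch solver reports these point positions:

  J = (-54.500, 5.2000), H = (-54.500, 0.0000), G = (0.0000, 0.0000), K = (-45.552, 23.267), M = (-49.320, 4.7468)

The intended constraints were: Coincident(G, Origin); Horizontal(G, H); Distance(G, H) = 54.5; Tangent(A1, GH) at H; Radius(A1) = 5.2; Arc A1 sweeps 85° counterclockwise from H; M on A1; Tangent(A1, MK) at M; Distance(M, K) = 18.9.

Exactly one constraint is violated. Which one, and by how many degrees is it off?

Tangent(A1, MK) at M — off by 6.50°.

G = (0.00, 0.00) ✓; G.y = 0.00, H.y = 0.00 ✓; |GH| = 54.50 ✓; ∠(JH, HG) = 90.00° ✓; |JH| = 5.200 ✓; bearing(J→M) − bearing(J→H) = 85.00° ✓; |JM| = 5.200 ✓; ∠(JM, MK) = 96.50° ✗; |MK| = 18.90 ✓.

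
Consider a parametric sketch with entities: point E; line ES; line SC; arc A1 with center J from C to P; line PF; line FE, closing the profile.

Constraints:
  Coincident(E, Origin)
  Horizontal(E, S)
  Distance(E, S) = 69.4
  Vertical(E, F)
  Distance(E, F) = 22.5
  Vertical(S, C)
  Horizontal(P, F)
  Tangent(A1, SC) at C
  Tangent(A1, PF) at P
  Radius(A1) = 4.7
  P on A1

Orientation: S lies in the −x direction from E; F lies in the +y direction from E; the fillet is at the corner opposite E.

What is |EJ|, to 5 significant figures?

67.104

EF is vertical with |EF| = 22.5 and F on the +y side, so F = (0.0000, 22.500). The virtual corner opposite E is at (-69.400, 22.500). Since A1 is tangent to SC there, JC ⟂ SC and since A1 is tangent to PF there, JP ⟂ PF, with radius 4.7, so the center J sits 4.7 in from both sides at J = (-64.700, 17.800). Then |EJ| = |J − E| = 67.104.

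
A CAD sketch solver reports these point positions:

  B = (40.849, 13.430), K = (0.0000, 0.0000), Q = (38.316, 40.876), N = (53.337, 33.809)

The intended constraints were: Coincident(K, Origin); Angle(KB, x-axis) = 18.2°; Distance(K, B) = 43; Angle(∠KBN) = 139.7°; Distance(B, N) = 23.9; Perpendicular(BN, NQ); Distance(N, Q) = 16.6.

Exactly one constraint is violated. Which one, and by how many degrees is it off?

Perpendicular(BN, NQ) — off by 6.30°.

K = (0.00, 0.00) ✓; KB at 18.20° ✓; |KB| = 43.00 ✓; ∠KBN = 139.7° ✓; |BN| = 23.90 ✓; ∠(BN, NQ) = 96.30° ✗; |NQ| = 16.60 ✓.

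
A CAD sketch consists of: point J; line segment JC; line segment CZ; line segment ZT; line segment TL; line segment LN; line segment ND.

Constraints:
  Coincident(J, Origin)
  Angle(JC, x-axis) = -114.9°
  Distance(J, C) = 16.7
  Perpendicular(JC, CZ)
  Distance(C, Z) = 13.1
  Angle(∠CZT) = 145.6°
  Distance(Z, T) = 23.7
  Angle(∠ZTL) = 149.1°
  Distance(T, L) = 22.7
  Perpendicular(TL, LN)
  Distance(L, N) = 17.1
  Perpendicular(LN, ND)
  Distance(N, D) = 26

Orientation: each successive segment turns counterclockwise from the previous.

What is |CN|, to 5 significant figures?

49.009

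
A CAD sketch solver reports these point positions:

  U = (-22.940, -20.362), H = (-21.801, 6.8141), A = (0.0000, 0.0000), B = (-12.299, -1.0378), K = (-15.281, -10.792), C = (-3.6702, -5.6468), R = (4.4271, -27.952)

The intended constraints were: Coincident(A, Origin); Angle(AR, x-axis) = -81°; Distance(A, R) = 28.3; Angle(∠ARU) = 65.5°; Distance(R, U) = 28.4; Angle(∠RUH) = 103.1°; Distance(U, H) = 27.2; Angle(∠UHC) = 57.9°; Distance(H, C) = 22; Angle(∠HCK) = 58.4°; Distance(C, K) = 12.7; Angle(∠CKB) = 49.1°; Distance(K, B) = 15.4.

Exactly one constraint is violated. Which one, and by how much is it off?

Distance(K, B) = 15.4 — off by 5.20.

A = (0.00, 0.00) ✓; AR at -81.00° ✓; |AR| = 28.30 ✓; ∠ARU = 65.50° ✓; |RU| = 28.40 ✓; ∠RUH = 103.1° ✓; |UH| = 27.20 ✓; ∠UHC = 57.90° ✓; |HC| = 22.00 ✓; ∠HCK = 58.40° ✓; |CK| = 12.70 ✓; ∠CKB = 49.10° ✓; |KB| = 10.20 ✗.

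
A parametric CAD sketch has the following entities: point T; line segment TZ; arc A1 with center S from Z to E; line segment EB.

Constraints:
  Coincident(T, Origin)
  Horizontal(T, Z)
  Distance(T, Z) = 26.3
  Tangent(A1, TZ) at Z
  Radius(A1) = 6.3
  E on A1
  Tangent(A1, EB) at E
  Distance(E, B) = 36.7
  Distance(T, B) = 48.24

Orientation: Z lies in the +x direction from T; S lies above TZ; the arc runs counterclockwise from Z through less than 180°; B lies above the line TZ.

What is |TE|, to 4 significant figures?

33.33

T is at the origin; T and Z share the same y with |TZ| = 26.3 and Z on the +x side, so Z = (26.30, 0.000). A1 meets TZ tangentially, so SZ is at right angles to TZ, so S = Z + (0, 6.3) = (26.30, 6.300). Since SE ⟂ EB (tangency), |SB| = √(6.3² + 36.7²) = 37.24 regardless of where E sits on A1. So B lies on both circle(T, 48.24) and circle(S, 37.24); the above-TZ intersection is B = (21.43, 43.22). E is the foot of the tangent from B: E = (32.32, 8.168).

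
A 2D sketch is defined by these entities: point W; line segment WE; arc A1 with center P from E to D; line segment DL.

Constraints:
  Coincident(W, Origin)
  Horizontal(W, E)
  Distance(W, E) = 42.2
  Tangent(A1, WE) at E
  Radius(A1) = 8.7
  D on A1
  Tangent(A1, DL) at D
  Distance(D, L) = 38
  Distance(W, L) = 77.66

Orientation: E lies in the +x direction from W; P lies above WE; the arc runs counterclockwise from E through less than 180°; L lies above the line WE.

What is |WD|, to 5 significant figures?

50.122

Checks: |WE| = 42.20 ✓; |PD| = 8.700 ✓; ∠(PD, DL) = 90.00° ✓; |DL| = 38.00 ✓; |WL| = 77.66 ✓.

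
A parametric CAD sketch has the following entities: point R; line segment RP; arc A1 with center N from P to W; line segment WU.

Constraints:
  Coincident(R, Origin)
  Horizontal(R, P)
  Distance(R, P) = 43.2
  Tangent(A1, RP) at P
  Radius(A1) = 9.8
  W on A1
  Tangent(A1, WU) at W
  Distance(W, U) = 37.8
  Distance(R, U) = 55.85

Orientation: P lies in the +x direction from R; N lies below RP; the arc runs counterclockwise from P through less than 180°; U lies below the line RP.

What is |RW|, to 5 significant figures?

34.633

Checks: |NW| = 9.800 ✓; ∠(NW, WU) = 90.00° ✓; |WU| = 37.80 ✓; |RU| = 55.85 ✓.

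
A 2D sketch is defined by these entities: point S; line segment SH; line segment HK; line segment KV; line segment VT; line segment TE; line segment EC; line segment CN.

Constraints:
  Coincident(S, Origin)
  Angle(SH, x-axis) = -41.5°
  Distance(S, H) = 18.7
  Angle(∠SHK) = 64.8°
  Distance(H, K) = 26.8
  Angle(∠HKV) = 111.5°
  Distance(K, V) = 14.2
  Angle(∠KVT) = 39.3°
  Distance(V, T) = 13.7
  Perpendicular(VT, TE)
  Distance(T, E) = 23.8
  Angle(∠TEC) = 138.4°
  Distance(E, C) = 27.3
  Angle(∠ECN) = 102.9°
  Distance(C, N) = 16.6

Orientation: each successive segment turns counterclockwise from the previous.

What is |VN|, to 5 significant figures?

40.915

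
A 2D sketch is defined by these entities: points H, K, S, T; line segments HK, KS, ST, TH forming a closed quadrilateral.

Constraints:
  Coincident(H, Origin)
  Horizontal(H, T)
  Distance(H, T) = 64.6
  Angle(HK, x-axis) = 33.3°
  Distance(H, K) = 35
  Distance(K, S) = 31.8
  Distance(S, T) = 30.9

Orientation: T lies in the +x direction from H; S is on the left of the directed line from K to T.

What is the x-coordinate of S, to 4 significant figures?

59.02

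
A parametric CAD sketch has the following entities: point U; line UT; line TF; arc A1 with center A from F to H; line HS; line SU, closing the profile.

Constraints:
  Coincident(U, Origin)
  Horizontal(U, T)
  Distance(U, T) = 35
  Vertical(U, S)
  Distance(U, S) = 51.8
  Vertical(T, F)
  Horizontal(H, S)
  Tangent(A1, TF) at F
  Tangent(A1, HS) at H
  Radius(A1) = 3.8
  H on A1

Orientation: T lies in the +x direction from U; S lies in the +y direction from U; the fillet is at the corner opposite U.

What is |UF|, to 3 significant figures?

59.4

U is at the origin; U and T share the same y with |UT| = 35.0 and T on the +x side, so T = (35.0, 0.00). U and S share the same x with |US| = 51.8 and S on the +y side, so S = (0.00, 51.8). The virtual corner opposite U is at (35.0, 51.8). Since A1 is tangent to TF there, AF ⟂ TF and tangency of A1 to HS means the radius AH is perpendicular to HS, with radius 3.8, so the center A sits 3.8 in from both sides at A = (31.2, 48.0). That places the tangent points at F = (35.0, 48.0) on TF and H = (31.2, 51.8) on HS. Then |UF| = |F − U| = 59.4.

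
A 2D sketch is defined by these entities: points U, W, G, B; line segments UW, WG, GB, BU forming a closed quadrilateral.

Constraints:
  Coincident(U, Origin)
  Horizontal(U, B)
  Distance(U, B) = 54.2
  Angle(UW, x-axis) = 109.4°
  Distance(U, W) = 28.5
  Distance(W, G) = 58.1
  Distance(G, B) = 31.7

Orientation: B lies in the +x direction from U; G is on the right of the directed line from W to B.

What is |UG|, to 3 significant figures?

33.0

U is at the origin; U and B share the same y with |UB| = 54.2 and B in +x, so B = (54.2, 0). UW runs at 109.4° with |UW| = 28.5, so W = (-9.47, 26.9). G is determined by |WG| = 58.1 and |GB| = 31.7 together: it lies at the intersection of circle(W, 58.1) and circle(B, 31.7). With |WB| = 69.1, the foot of the radical line on WB is 51.7 from W and the perpendicular offset is √(58.1² − 51.7²) = 26.5. Taking the right-of-WB solution: G = (27.9, -17.6).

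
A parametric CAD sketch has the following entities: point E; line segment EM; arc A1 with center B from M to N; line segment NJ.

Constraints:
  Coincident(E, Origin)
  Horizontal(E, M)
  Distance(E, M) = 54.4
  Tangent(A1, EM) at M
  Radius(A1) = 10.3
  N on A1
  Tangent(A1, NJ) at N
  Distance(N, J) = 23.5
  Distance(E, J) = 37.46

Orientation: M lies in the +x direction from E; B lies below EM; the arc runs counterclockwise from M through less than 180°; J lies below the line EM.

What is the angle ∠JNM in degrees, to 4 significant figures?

155.9°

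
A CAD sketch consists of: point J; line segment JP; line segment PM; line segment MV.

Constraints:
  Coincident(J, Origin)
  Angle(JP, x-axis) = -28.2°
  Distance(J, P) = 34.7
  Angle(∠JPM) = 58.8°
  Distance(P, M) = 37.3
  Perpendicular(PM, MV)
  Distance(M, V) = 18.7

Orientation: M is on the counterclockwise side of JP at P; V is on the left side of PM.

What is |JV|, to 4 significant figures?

22.23

∠JPM = 58.8°, so PM runs at -28.2° + (180° − 58.8°) = 93.00° from the x-axis; with |PM| = 37.3, M = P + 37.3·(cos 93.00°, sin 93.00°) = (28.63, 20.85). The perpendicularity gives MV at right angles to PM; with |MV| = 18.7 on the left of PM, V = M + 18.7·(-0.9986, -0.05234) = (9.955, 19.87). Then |JV| = |V − J| = 22.23.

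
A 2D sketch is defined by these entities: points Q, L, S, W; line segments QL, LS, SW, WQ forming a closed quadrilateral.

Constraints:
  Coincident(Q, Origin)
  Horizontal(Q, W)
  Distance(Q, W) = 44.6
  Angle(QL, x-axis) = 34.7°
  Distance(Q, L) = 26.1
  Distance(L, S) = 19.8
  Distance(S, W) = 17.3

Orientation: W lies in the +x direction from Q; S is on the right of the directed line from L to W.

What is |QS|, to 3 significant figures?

28.0

Checks: |LS| = 19.80 ✓; |SW| = 17.30 ✓.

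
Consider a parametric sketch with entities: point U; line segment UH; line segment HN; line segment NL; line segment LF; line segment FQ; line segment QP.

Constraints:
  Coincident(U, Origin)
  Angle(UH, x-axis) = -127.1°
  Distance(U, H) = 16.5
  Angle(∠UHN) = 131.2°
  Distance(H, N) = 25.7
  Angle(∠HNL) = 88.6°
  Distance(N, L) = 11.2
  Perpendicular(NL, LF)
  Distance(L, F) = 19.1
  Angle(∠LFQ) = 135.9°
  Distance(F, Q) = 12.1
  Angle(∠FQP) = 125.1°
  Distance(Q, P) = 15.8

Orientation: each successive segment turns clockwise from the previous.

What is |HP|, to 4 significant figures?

13.46

U is at the origin; UH runs at -127.1° with length 16.5, so H = (-9.953, -13.16). ∠UHN = 131.2° gives HN at -175.9° from the x-axis; with |HN| = 25.7, N = (-35.59, -15.00). ∠HNL = 88.6° gives NL at 92.70° from the x-axis; with |NL| = 11.2, L = (-36.11, -3.810). NL ⟂ LF, so LF runs at 2.700°; with |LF| = 19.1, F = (-17.04, -2.910). ∠LFQ = 135.9° gives FQ at -41.40° from the x-axis; with |FQ| = 12.1, Q = (-7.960, -10.91). ∠FQP = 125.1° gives QP at -96.30° from the x-axis; with |QP| = 15.8, P = (-9.693, -26.62). Then |HP| = |P − H| = 13.46.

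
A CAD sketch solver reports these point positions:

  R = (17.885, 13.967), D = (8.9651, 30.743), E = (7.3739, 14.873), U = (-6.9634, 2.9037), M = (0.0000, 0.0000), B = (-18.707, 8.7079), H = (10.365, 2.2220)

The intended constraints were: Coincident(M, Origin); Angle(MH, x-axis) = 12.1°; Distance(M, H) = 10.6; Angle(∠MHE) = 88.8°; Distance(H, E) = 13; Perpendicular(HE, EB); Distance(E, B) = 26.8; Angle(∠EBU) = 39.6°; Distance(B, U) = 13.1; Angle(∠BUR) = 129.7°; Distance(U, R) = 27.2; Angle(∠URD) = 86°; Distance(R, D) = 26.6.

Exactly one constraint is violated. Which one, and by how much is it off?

Distance(R, D) = 26.6 — off by 7.60.

M = (0.00, 0.00) ✓; MH at 12.10° ✓; |MH| = 10.60 ✓; ∠MHE = 88.80° ✓; |HE| = 13.00 ✓; ∠(HE, EB) = 90.00° ✓; |EB| = 26.80 ✓; ∠EBU = 39.60° ✓; |BU| = 13.10 ✓; ∠BUR = 129.7° ✓; |UR| = 27.20 ✓; ∠URD = 86.00° ✓; |RD| = 19.00 ✗.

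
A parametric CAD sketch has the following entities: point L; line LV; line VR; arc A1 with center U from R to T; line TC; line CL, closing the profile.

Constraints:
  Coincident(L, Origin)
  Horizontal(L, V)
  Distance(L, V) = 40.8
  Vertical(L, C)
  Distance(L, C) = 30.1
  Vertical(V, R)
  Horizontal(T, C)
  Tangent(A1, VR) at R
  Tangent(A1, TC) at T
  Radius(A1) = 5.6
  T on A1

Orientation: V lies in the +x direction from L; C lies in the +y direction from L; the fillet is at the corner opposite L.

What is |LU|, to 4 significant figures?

42.89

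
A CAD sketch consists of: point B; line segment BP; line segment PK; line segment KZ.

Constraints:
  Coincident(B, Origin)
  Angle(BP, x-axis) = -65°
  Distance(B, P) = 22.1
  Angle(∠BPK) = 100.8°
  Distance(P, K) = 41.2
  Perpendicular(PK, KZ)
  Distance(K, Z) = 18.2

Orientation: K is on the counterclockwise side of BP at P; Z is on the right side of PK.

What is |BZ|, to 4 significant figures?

60.40

∠BPK = 100.8°, so PK runs at -65.0° + (180° − 100.8°) = 14.20° from the x-axis; with |PK| = 41.2, K = P + 41.2·(cos 14.20°, sin 14.20°) = (49.28, -9.923). PK ⟂ KZ; with |KZ| = 18.2 on the right of PK, Z = K + 18.2·(0.2453, -0.9694) = (53.75, -27.57). Then |BZ| = |Z − B| = 60.40.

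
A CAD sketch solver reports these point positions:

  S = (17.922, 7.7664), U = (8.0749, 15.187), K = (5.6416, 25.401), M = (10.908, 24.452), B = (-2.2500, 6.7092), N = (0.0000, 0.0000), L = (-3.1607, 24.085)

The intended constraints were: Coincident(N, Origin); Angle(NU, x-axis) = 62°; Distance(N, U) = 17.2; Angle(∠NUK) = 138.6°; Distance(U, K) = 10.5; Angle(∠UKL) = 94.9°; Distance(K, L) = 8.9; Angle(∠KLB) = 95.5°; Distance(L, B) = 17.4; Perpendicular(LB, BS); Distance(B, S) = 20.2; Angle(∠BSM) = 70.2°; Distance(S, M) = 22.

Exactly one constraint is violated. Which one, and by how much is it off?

Distance(S, M) = 22 — off by 3.90.

N = (0.00, 0.00) ✓; NU at 62.00° ✓; |NU| = 17.20 ✓; ∠NUK = 138.6° ✓; |UK| = 10.50 ✓; ∠UKL = 94.90° ✓; |KL| = 8.900 ✓; ∠KLB = 95.50° ✓; |LB| = 17.40 ✓; ∠(LB, BS) = 90.00° ✓; |BS| = 20.20 ✓; ∠BSM = 70.20° ✓; |SM| = 18.10 ✗.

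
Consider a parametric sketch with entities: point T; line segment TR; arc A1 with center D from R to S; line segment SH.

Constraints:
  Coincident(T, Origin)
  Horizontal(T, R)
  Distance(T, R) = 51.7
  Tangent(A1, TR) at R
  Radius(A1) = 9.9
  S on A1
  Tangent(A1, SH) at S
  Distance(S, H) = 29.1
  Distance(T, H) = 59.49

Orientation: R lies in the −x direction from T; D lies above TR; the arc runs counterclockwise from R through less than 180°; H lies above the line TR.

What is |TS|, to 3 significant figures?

43.2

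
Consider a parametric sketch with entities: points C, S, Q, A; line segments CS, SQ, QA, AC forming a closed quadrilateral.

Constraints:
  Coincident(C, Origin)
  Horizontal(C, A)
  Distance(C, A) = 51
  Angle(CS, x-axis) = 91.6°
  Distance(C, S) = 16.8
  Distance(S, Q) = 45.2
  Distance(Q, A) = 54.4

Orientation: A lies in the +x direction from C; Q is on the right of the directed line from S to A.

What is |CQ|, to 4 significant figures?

28.49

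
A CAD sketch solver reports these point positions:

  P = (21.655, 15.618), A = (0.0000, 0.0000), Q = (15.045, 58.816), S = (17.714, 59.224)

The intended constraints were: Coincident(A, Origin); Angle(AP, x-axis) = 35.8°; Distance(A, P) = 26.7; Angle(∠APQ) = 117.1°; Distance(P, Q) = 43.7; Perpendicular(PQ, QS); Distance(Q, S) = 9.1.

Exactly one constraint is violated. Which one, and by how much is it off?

Distance(Q, S) = 9.1 — off by 6.40.

A = (0.00, 0.00) ✓; AP at 35.80° ✓; |AP| = 26.70 ✓; ∠APQ = 117.1° ✓; |PQ| = 43.70 ✓; ∠(PQ, QS) = 90.01° ✓; |QS| = 2.700 ✗.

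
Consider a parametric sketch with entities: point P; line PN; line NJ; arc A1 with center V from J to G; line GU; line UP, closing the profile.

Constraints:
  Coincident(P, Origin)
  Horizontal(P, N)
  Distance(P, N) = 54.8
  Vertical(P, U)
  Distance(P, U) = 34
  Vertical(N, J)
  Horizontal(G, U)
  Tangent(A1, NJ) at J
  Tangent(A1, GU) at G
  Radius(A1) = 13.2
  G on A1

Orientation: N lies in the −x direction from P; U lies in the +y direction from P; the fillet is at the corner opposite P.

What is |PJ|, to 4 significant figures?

58.61

P is at the origin; P and N share the same y with |PN| = 54.8 and N on the −x side, so N = (-54.80, 0.000). P and U share the same x with |PU| = 34.0 and U on the +y side, so U = (0.000, 34.00). The virtual corner opposite P is at (-54.80, 34.00). Tangency of A1 to NJ means the radius VJ is perpendicular to NJ and the tangent condition forces VG to be normal to GU, with radius 13.2, so the center V sits 13.2 in from both sides at V = (-41.60, 20.80). That places the tangent points at J = (-54.80, 20.80) on NJ and G = (-41.60, 34.00) on GU. Then |PJ| = |J − P| = 58.61.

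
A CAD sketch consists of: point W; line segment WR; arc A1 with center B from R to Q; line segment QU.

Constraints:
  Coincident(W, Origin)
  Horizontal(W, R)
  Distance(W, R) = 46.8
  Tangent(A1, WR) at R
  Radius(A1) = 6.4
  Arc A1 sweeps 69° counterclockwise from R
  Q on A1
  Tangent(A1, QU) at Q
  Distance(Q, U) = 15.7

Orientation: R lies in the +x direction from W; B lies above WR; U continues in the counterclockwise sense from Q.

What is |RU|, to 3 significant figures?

22.1

W is at the origin; WR is horizontal with |WR| = 46.8 and R on the +x side, so R = (46.8, 0.00). A1 meets WR tangentially, so BR is at right angles to WR, so B = R + (0, 6.4) = (46.8, 6.40). On A1, R sits at bearing -90° from B; a 69° counterclockwise sweep puts Q at bearing -21°, so Q = B + 6.4·(cos -21°, sin -21°) = (52.8, 4.11). Tangency of A1 to QU means the radius BQ is perpendicular to QU, so QU runs along (−sin -21°, cos -21°); with |QU| = 15.7, U = (58.4, 18.8). Then |RU| = |U − R| = 22.1.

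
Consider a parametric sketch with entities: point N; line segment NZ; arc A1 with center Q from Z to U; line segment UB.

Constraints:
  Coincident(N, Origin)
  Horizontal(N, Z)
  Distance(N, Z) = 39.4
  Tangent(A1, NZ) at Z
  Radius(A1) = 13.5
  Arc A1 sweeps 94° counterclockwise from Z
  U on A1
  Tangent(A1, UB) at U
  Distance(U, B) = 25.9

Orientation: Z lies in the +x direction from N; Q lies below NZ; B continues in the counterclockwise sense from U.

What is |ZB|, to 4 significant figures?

41.93

On A1, Z sits at bearing 90° from Q; a 94° counterclockwise sweep puts U at bearing 184°, so U = Q + 13.5·(cos 184°, sin 184°) = (25.93, -14.44). A1 meets UB tangentially, so QU is at right angles to UB, so UB runs along (−sin 184°, cos 184°); with |UB| = 25.9, B = (27.74, -40.28). Then |ZB| = |B − Z| = 41.93.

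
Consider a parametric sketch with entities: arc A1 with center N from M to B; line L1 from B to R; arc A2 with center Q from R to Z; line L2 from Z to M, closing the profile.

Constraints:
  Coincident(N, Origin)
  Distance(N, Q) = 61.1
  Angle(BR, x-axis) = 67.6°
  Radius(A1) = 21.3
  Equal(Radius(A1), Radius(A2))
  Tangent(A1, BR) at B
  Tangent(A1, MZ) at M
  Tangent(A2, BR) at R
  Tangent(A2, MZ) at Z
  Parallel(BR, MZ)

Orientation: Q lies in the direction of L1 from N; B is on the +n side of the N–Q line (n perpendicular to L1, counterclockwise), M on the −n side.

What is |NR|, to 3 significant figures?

64.7

Tangency of A1 to both parallel lines with radius 21.3 puts B and M at N ± 21.3·n: B = (-19.7, 8.12), M = (19.7, -8.12). Equal radii place R and Z the same way about Q: R = Q + 21.3·n = (3.59, 64.6), Z = Q − 21.3·n = (43.0, 48.4). Then |NR| = |R − N| = 64.7.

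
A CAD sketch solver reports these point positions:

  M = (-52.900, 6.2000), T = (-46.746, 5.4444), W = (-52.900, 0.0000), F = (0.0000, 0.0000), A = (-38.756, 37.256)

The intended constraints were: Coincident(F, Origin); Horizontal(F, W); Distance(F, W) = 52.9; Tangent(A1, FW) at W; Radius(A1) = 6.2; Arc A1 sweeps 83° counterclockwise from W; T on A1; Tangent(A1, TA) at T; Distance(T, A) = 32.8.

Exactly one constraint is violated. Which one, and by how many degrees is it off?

Tangent(A1, TA) at T — off by 7.10°.

F = (0.00, 0.00) ✓; F.y = 0.00, W.y = 0.00 ✓; |FW| = 52.90 ✓; ∠(MW, WF) = 90.00° ✓; |MW| = 6.200 ✓; bearing(M→T) − bearing(M→W) = 83.00° ✓; |MT| = 6.200 ✓; ∠(MT, TA) = 97.10° ✗; |TA| = 32.80 ✓.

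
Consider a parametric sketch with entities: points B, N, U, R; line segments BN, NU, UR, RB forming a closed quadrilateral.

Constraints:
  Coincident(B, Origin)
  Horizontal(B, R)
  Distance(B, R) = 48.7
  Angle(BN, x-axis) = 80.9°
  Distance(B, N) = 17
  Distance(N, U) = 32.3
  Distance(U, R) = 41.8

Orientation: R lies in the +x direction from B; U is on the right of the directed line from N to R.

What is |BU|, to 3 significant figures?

17.6

Checks: |NU| = 32.30 ✓; |UR| = 41.80 ✓.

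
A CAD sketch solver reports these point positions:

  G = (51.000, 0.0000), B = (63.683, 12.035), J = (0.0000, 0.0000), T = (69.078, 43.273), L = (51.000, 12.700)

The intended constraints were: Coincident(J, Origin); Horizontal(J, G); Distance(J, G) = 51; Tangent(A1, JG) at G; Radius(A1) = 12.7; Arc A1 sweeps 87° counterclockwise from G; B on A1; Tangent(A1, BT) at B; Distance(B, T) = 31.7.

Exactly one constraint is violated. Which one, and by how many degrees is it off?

Tangent(A1, BT) at B — off by 6.80°.

J = (0.00, 0.00) ✓; J.y = 0.00, G.y = 0.00 ✓; |JG| = 51.00 ✓; ∠(LG, GJ) = 90.00° ✓; |LG| = 12.70 ✓; bearing(L→B) − bearing(L→G) = 87.00° ✓; |LB| = 12.70 ✓; ∠(LB, BT) = 96.80° ✗; |BT| = 31.70 ✓.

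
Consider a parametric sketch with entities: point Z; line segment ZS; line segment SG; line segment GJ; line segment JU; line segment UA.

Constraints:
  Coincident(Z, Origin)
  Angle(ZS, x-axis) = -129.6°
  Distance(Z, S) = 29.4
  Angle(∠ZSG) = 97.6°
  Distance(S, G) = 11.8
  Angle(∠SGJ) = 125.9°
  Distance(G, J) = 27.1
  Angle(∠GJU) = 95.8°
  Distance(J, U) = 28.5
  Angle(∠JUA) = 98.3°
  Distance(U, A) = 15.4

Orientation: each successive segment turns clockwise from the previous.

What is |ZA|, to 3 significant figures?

2.40

∠GJU = 95.8° gives JU at 9.70° from the x-axis; with |JU| = 28.5, U = (-2.50, 15.4). ∠JUA = 98.3° gives UA at -72.0° from the x-axis; with |UA| = 15.4, A = (2.26, 0.793). Then |ZA| = |A − Z| = 2.40.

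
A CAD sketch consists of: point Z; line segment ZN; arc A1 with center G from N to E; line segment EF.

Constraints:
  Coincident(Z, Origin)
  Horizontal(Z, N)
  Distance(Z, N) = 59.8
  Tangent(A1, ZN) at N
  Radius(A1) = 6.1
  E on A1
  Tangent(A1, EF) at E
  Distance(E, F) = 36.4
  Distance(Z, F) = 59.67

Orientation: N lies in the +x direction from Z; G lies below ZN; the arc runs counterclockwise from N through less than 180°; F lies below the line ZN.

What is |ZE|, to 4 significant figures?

54.10

Checks: |GE| = 6.100 ✓; ∠(GE, EF) = 90.00° ✓; |EF| = 36.40 ✓; |ZF| = 59.67 ✓.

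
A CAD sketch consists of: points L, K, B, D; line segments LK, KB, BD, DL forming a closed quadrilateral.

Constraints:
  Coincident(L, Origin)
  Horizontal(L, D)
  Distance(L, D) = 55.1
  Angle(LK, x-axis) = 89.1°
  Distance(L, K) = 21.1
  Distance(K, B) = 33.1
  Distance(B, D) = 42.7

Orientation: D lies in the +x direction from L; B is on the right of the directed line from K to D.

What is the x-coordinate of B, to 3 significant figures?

13.4

L is at the origin; L and D share the same y with |LD| = 55.1 and D in +x, so D = (55.1, 0). LK runs at 89.1° with |LK| = 21.1, so K = (0.331, 21.1). B is determined by |KB| = 33.1 and |BD| = 42.7 together: it lies at the intersection of circle(K, 33.1) and circle(D, 42.7). With |KD| = 58.7, the foot of the radical line on KD is 23.1 from K and the perpendicular offset is √(33.1² − 23.1²) = 23.7. Taking the right-of-KD solution: B = (13.4, -9.30).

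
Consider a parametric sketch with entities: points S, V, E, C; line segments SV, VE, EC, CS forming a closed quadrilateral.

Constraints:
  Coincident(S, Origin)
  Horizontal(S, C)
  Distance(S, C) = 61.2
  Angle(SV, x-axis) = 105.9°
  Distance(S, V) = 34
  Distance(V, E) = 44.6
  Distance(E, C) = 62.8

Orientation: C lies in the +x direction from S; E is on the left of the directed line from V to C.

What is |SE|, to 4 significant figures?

61.91

Checks: |VE| = 44.60 ✓; |EC| = 62.80 ✓.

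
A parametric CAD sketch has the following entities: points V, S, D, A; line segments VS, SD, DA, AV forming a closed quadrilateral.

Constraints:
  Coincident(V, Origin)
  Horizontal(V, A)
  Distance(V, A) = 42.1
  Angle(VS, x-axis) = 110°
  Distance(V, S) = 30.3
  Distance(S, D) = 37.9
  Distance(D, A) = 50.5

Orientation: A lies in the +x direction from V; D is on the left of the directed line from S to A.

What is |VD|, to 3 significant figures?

52.0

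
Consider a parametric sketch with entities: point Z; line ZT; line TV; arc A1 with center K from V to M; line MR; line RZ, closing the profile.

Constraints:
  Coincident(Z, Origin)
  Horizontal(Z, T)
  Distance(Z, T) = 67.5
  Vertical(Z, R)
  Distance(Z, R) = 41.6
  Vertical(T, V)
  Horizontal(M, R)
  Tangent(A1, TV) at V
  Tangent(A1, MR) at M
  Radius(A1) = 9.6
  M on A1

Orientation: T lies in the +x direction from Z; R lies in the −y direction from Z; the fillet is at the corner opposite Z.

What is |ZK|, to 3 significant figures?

66.2

Z is at the origin; Z and T share the same y with |ZT| = 67.5 and T on the +x side, so T = (67.5, 0.00). ZR is vertical with |ZR| = 41.6 and R on the −y side, so R = (0.00, -41.6). The virtual corner opposite Z is at (67.5, -41.6). Tangency of A1 to TV means the radius KV is perpendicular to TV and A1 meets MR tangentially, so KM is at right angles to MR, with radius 9.6, so the center K sits 9.6 in from both sides at K = (57.9, -32.0). Then |ZK| = |K − Z| = 66.2.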